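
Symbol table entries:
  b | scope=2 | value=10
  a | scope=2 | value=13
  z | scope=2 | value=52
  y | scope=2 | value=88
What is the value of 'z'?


Searching symbol table for 'z':
  b | scope=2 | value=10
  a | scope=2 | value=13
  z | scope=2 | value=52 <- MATCH
  y | scope=2 | value=88
Found 'z' at scope 2 with value 52

52


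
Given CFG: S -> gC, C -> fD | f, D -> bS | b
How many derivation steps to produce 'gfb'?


Grammar: S -> gC, C -> fD | f, D -> bS | b
Deriving 'gfb':
Step 1: S -> gC => gC
Step 2: C -> fD => gfD
Step 3: D -> b => gfb
Total derivation steps: 3

3


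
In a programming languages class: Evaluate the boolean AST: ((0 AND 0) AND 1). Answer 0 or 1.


Step 1: Evaluate inner node
  0 AND 0 = 0
Step 2: Evaluate root node
  0 AND 1 = 0

0


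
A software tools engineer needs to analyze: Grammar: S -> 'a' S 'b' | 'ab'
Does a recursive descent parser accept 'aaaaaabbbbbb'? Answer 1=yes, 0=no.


Grammar accepts strings of the form a^n b^n (n >= 1)
Word: 'aaaaaabbbbbb'
Counting: 6 a's and 6 b's
Check: 6 == 6? Yes
Derivation (S -> aSb applied 5 time(s), then S -> ab): S => aSb => aaSbb => aaaSbbb => aaaaSbbbb => aaaaaSbbbbb => aaaaaabbbbbb
Accepted

1


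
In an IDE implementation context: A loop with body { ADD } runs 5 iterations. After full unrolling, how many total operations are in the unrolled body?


Loop body operations: ADD (1 op per iteration)
Unrolling 5 iterations:
  Iteration 1: ADD (1 ops)
  Iteration 2: ADD (1 ops)
  Iteration 3: ADD (1 ops)
  Iteration 4: ADD (1 ops)
  Iteration 5: ADD (1 ops)
Total: 5 iterations * 1 ops/iter = 5 operations

5


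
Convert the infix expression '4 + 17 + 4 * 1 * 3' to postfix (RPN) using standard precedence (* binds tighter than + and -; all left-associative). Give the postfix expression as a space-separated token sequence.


Applying the shunting-yard algorithm:
  Operand 4 -> output
  Push '+' onto operator stack -> op-stack: [+]
  Operand 17 -> output
  See '+' (prec 1); top '+' (prec 1) >= it -> pop '+' to output
  Push '+' onto operator stack -> op-stack: [+]
  Operand 4 -> output
  Push '*' onto operator stack -> op-stack: [+, *]
  Operand 1 -> output
  See '*' (prec 2); top '*' (prec 2) >= it -> pop '*' to output
  Push '*' onto operator stack -> op-stack: [+, *]
  Operand 3 -> output
  End of input: pop '*' to output
  End of input: pop '+' to output
Postfix result: 4 17 + 4 1 * 3 * +

4 17 + 4 1 * 3 * +


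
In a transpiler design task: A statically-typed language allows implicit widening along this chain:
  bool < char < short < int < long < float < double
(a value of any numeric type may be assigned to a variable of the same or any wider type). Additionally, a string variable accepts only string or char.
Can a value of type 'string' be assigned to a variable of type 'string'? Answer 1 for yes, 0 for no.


Target variable type: string
Source value type: string
Rule: string accepts only {string, char}
  source 'string' in {string, char}? Yes
Result: 1

1


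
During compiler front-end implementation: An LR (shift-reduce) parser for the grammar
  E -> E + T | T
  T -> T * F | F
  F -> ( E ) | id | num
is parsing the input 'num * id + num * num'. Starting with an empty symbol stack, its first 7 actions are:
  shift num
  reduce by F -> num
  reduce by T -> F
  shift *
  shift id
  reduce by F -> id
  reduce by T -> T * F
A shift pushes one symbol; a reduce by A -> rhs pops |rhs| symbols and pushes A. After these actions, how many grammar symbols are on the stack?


Tracking the symbol stack through each action:
  Action 1: shift 'num' : push -> stack = [num] (size 1)
  Action 2: reduce by F -> num : pop 1, push F -> stack = [F] (size 1)
  Action 3: reduce by T -> F : pop 1, push T -> stack = [T] (size 1)
  Action 4: shift '*' : push -> stack = [T, *] (size 2)
  Action 5: shift 'id' : push -> stack = [T, *, id] (size 3)
  Action 6: reduce by F -> id : pop 1, push F -> stack = [T, *, F] (size 3)
  Action 7: reduce by T -> T * F : pop 3, push T -> stack = [T] (size 1)
Final stack size: 1

1


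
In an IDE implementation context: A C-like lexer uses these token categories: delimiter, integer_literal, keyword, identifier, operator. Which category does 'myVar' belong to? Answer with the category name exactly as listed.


Token: 'myVar'
Checking categories:
  identifier: YES
  integer_literal: no
  operator: no
  keyword: no
  delimiter: no
Category: identifier

identifier


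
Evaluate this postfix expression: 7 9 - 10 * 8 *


Processing tokens left to right:
Push 7, Push 9
Pop 7 and 9, compute 7 - 9 = -2, push -2
Push 10
Pop -2 and 10, compute -2 * 10 = -20, push -20
Push 8
Pop -20 and 8, compute -20 * 8 = -160, push -160
Stack result: -160

-160


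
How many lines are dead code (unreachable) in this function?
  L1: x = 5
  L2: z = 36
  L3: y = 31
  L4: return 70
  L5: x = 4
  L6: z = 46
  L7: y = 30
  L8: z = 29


Analyzing control flow:
  L1: reachable (before return)
  L2: reachable (before return)
  L3: reachable (before return)
  L4: reachable (return statement)
  L5: DEAD (after return at L4)
  L6: DEAD (after return at L4)
  L7: DEAD (after return at L4)
  L8: DEAD (after return at L4)
Return at L4, total lines = 8
Dead lines: L5 through L8
Count: 4

4


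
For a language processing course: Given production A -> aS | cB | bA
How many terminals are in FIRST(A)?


Production: A -> aS | cB | bA
Examining each alternative for leading terminals:
  A -> aS : first terminal = 'a'
  A -> cB : first terminal = 'c'
  A -> bA : first terminal = 'b'
FIRST(A) = {a, b, c}
Count: 3

3


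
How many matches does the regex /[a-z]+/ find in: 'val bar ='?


Pattern: /[a-z]+/ (identifiers)
Input: 'val bar ='
Scanning for matches:
  Match 1: 'val'
  Match 2: 'bar'
Total matches: 2

2


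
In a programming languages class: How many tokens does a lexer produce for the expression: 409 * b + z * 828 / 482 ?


Scanning '409 * b + z * 828 / 482'
Token 1: '409' -> integer_literal
Token 2: '*' -> operator
Token 3: 'b' -> identifier
Token 4: '+' -> operator
Token 5: 'z' -> identifier
Token 6: '*' -> operator
Token 7: '828' -> integer_literal
Token 8: '/' -> operator
Token 9: '482' -> integer_literal
Total tokens: 9

9


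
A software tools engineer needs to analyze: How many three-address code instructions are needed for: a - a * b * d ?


Expression: a - a * b * d
Generating three-address code (respecting * over +/- precedence):
  Instruction 1: t1 = a * b
  Instruction 2: t2 = t1 * d
  Instruction 3: t3 = a - t2
Total instructions: 3

3


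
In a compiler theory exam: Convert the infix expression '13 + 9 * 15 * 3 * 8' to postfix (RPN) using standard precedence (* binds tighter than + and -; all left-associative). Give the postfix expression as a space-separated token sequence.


Applying the shunting-yard algorithm:
  Operand 13 -> output
  Push '+' onto operator stack -> op-stack: [+]
  Operand 9 -> output
  Push '*' onto operator stack -> op-stack: [+, *]
  Operand 15 -> output
  See '*' (prec 2); top '*' (prec 2) >= it -> pop '*' to output
  Push '*' onto operator stack -> op-stack: [+, *]
  Operand 3 -> output
  See '*' (prec 2); top '*' (prec 2) >= it -> pop '*' to output
  Push '*' onto operator stack -> op-stack: [+, *]
  Operand 8 -> output
  End of input: pop '*' to output
  End of input: pop '+' to output
Postfix result: 13 9 15 * 3 * 8 * +

13 9 15 * 3 * 8 * +


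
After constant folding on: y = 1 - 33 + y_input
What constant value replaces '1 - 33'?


Identifying constant sub-expression:
  Original: y = 1 - 33 + y_input
  1 and 33 are both compile-time constants
  Evaluating: 1 - 33 = -32
  After folding: y = -32 + y_input

-32


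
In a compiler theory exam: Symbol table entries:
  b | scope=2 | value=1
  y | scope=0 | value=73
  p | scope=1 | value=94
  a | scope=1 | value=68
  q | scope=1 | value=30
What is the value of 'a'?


Searching symbol table for 'a':
  b | scope=2 | value=1
  y | scope=0 | value=73
  p | scope=1 | value=94
  a | scope=1 | value=68 <- MATCH
  q | scope=1 | value=30
Found 'a' at scope 1 with value 68

68


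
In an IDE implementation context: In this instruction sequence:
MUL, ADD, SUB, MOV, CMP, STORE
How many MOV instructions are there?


Scanning instruction sequence for MOV:
  Position 1: MUL
  Position 2: ADD
  Position 3: SUB
  Position 4: MOV <- MATCH
  Position 5: CMP
  Position 6: STORE
Matches at positions: [4]
Total MOV count: 1

1


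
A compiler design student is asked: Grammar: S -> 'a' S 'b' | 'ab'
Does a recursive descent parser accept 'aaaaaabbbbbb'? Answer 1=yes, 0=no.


Grammar accepts strings of the form a^n b^n (n >= 1)
Word: 'aaaaaabbbbbb'
Counting: 6 a's and 6 b's
Check: 6 == 6? Yes
Derivation (S -> aSb applied 5 time(s), then S -> ab): S => aSb => aaSbb => aaaSbbb => aaaaSbbbb => aaaaaSbbbbb => aaaaaabbbbbb
Accepted

1


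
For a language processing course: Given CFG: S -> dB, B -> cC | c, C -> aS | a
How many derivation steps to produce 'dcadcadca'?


Grammar: S -> dB, B -> cC | c, C -> aS | a
Deriving 'dcadcadca':
Step 1: S -> dB => dB
Step 2: B -> cC => dcC
Step 3: C -> aS => dcaS
Step 4: S -> dB => dcadB
Step 5: B -> cC => dcadcC
Step 6: C -> aS => dcadcaS
Step 7: S -> dB => dcadcadB
Step 8: B -> cC => dcadcadcC
Step 9: C -> a => dcadcadca
Total derivation steps: 9

9


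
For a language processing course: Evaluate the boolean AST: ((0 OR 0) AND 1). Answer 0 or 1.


Step 1: Evaluate inner node
  0 OR 0 = 0
Step 2: Evaluate root node
  0 AND 1 = 0

0


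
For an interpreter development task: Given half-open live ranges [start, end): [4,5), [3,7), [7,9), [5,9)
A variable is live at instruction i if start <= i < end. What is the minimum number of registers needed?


Live ranges:
  Var0: [4, 5)
  Var1: [3, 7)
  Var2: [7, 9)
  Var3: [5, 9)
Sweep-line events (position, delta, active):
  pos=3 start -> active=1
  pos=4 start -> active=2
  pos=5 end -> active=1
  pos=5 start -> active=2
  pos=7 end -> active=1
  pos=7 start -> active=2
  pos=9 end -> active=1
  pos=9 end -> active=0
Maximum simultaneous active: 2
Minimum registers needed: 2

2


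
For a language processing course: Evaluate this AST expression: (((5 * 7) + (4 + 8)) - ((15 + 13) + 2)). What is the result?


Expression: (((5 * 7) + (4 + 8)) - ((15 + 13) + 2))
Evaluating step by step:
  5 * 7 = 35
  4 + 8 = 12
  35 + 12 = 47
  15 + 13 = 28
  28 + 2 = 30
  47 - 30 = 17
Result: 17

17


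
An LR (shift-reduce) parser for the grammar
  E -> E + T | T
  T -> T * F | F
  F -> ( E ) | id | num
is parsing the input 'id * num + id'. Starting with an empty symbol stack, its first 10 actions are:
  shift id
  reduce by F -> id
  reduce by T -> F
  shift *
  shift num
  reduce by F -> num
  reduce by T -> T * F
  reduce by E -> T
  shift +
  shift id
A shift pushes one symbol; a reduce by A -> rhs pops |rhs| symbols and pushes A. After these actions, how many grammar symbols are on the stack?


Tracking the symbol stack through each action:
  Action 1: shift 'id' : push -> stack = [id] (size 1)
  Action 2: reduce by F -> id : pop 1, push F -> stack = [F] (size 1)
  Action 3: reduce by T -> F : pop 1, push T -> stack = [T] (size 1)
  Action 4: shift '*' : push -> stack = [T, *] (size 2)
  Action 5: shift 'num' : push -> stack = [T, *, num] (size 3)
  Action 6: reduce by F -> num : pop 1, push F -> stack = [T, *, F] (size 3)
  Action 7: reduce by T -> T * F : pop 3, push T -> stack = [T] (size 1)
  Action 8: reduce by E -> T : pop 1, push E -> stack = [E] (size 1)
  Action 9: shift '+' : push -> stack = [E, +] (size 2)
  Action 10: shift 'id' : push -> stack = [E, +, id] (size 3)
Final stack size: 3

3


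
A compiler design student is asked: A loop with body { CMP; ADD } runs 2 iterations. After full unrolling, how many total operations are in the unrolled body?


Loop body operations: CMP, ADD (2 ops per iteration)
Unrolling 2 iterations:
  Iteration 1: CMP, ADD (2 ops)
  Iteration 2: CMP, ADD (2 ops)
Total: 2 iterations * 2 ops/iter = 4 operations

4


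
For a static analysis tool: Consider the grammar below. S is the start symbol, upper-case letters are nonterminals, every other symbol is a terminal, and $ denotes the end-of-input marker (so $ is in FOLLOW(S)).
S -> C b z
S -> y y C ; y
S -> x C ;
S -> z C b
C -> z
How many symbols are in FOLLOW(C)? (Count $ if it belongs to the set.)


S is the start symbol and does not occur in any rule body, so FOLLOW(S) = {$}.
Examining every occurrence of C in a rule body:
  S -> C b z : C is followed by terminal 'b' -> add 'b'
  S -> y y C ; y : C is followed by terminal ';' -> add ';'
  S -> x C ; : C is followed by terminal ';' -> add ';' (already in the set)
  S -> z C b : C is followed by terminal 'b' -> add 'b' (already in the set)
  C -> z : C does not occur in the body -> contributes nothing
FOLLOW(C) = {;, b}
Count: 2

2


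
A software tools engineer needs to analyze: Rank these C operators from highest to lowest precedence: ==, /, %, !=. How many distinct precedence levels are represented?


Looking up precedence for each operator:
  == -> precedence 3
  / -> precedence 6
  % -> precedence 6
  != -> precedence 3
Sorted highest to lowest: /, %, ==, !=
Distinct precedence values: [6, 3]
Number of distinct levels: 2

2


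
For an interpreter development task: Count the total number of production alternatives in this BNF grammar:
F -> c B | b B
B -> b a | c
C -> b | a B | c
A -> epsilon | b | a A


Counting alternatives per rule:
  F: 2 alternative(s)
  B: 2 alternative(s)
  C: 3 alternative(s)
  A: 3 alternative(s)
Sum: 2 + 2 + 3 + 3 = 10

10


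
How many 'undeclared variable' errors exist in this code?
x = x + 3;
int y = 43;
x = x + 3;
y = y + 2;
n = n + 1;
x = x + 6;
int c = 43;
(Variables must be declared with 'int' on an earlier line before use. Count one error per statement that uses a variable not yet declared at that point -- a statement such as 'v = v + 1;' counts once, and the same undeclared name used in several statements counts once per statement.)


Scanning code line by line:
  Line 1: use 'x' -> ERROR (undeclared)
  Line 2: declare 'y' -> declared = ['y']
  Line 3: use 'x' -> ERROR (undeclared)
  Line 4: use 'y' -> OK (declared)
  Line 5: use 'n' -> ERROR (undeclared)
  Line 6: use 'x' -> ERROR (undeclared)
  Line 7: declare 'c' -> declared = ['c', 'y']
Total undeclared variable errors: 4

4


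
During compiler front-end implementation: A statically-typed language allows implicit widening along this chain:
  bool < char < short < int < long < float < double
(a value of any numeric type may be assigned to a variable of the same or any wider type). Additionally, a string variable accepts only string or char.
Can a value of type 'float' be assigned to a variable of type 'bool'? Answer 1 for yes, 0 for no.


Target variable type: bool
Source value type: float
Numeric ranks: float=5, bool=0
Widening allowed iff rank(source) <= rank(target): 5 <= 0? No
Result: 0

0


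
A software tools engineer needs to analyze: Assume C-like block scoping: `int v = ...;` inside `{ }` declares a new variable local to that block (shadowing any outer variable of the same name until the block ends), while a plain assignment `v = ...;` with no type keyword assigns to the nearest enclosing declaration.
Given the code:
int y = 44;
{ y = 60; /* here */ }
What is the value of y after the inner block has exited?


Analyzing scoping rules:
Outer scope: declares y = 44
Inner block: 'y = 60;' has no type keyword, so it is an assignment to the outer y (no shadowing)
The assignment changed the outer variable itself, so the new value persists after the block -> 60
Result: 60

60


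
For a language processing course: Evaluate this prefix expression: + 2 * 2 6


Parsing prefix expression: + 2 * 2 6
Step 1: Innermost operation '* 2 6'
  2 * 6 = 12
Step 2: Outer operation '+ 2 [12]'
  2 + 12 = 14

14


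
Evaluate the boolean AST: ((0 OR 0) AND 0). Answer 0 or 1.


Step 1: Evaluate inner node
  0 OR 0 = 0
Step 2: Evaluate root node
  0 AND 0 = 0

0


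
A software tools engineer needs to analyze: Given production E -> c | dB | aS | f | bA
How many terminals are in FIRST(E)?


Production: E -> c | dB | aS | f | bA
Examining each alternative for leading terminals:
  E -> c : first terminal = 'c'
  E -> dB : first terminal = 'd'
  E -> aS : first terminal = 'a'
  E -> f : first terminal = 'f'
  E -> bA : first terminal = 'b'
FIRST(E) = {a, b, c, d, f}
Count: 5

5


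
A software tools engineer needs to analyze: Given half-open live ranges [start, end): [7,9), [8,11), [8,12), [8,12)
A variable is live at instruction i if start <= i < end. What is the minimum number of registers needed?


Live ranges:
  Var0: [7, 9)
  Var1: [8, 11)
  Var2: [8, 12)
  Var3: [8, 12)
Sweep-line events (position, delta, active):
  pos=7 start -> active=1
  pos=8 start -> active=2
  pos=8 start -> active=3
  pos=8 start -> active=4
  pos=9 end -> active=3
  pos=11 end -> active=2
  pos=12 end -> active=1
  pos=12 end -> active=0
Maximum simultaneous active: 4
Minimum registers needed: 4

4


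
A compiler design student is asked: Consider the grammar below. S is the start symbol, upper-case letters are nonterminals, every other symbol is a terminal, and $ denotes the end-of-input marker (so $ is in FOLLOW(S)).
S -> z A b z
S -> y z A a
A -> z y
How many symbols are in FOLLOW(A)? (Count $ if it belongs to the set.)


S is the start symbol and does not occur in any rule body, so FOLLOW(S) = {$}.
Examining every occurrence of A in a rule body:
  S -> z A b z : A is followed by terminal 'b' -> add 'b'
  S -> y z A a : A is followed by terminal 'a' -> add 'a'
  A -> z y : A does not occur in the body -> contributes nothing
FOLLOW(A) = {a, b}
Count: 2

2


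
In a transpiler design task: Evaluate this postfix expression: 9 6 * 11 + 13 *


Processing tokens left to right:
Push 9, Push 6
Pop 9 and 6, compute 9 * 6 = 54, push 54
Push 11
Pop 54 and 11, compute 54 + 11 = 65, push 65
Push 13
Pop 65 and 13, compute 65 * 13 = 845, push 845
Stack result: 845

845


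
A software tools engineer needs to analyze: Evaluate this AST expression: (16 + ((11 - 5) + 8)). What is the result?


Expression: (16 + ((11 - 5) + 8))
Evaluating step by step:
  11 - 5 = 6
  6 + 8 = 14
  16 + 14 = 30
Result: 30

30


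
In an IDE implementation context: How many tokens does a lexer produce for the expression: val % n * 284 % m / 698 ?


Scanning 'val % n * 284 % m / 698'
Token 1: 'val' -> identifier
Token 2: '%' -> operator
Token 3: 'n' -> identifier
Token 4: '*' -> operator
Token 5: '284' -> integer_literal
Token 6: '%' -> operator
Token 7: 'm' -> identifier
Token 8: '/' -> operator
Token 9: '698' -> integer_literal
Total tokens: 9

9


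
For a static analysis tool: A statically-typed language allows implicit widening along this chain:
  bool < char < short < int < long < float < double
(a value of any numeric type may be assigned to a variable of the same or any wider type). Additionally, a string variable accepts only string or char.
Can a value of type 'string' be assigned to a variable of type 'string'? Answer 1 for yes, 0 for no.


Target variable type: string
Source value type: string
Rule: string accepts only {string, char}
  source 'string' in {string, char}? Yes
Result: 1

1


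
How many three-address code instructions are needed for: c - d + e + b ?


Expression: c - d + e + b
Generating three-address code (respecting * over +/- precedence):
  Instruction 1: t1 = c - d
  Instruction 2: t2 = t1 + e
  Instruction 3: t3 = t2 + b
Total instructions: 3

3


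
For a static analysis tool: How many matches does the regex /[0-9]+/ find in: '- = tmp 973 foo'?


Pattern: /[0-9]+/ (int literals)
Input: '- = tmp 973 foo'
Scanning for matches:
  Match 1: '973'
Total matches: 1

1


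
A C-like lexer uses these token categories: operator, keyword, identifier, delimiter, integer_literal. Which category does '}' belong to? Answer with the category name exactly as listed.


Token: '}'
Checking categories:
  identifier: no
  integer_literal: no
  operator: no
  keyword: no
  delimiter: YES
Category: delimiter

delimiter


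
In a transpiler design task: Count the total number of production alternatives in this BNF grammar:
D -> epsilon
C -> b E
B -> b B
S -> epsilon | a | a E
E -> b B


Counting alternatives per rule:
  D: 1 alternative(s)
  C: 1 alternative(s)
  B: 1 alternative(s)
  S: 3 alternative(s)
  E: 1 alternative(s)
Sum: 1 + 1 + 1 + 3 + 1 = 7

7


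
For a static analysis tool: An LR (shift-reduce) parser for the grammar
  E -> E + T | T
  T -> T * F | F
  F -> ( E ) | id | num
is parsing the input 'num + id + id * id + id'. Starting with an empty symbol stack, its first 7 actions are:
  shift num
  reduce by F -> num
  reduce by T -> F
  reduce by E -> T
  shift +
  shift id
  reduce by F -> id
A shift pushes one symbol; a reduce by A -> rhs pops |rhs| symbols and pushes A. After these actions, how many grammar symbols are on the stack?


Tracking the symbol stack through each action:
  Action 1: shift 'num' : push -> stack = [num] (size 1)
  Action 2: reduce by F -> num : pop 1, push F -> stack = [F] (size 1)
  Action 3: reduce by T -> F : pop 1, push T -> stack = [T] (size 1)
  Action 4: reduce by E -> T : pop 1, push E -> stack = [E] (size 1)
  Action 5: shift '+' : push -> stack = [E, +] (size 2)
  Action 6: shift 'id' : push -> stack = [E, +, id] (size 3)
  Action 7: reduce by F -> id : pop 1, push F -> stack = [E, +, F] (size 3)
Final stack size: 3

3


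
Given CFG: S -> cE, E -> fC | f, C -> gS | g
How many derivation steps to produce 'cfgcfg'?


Grammar: S -> cE, E -> fC | f, C -> gS | g
Deriving 'cfgcfg':
Step 1: S -> cE => cE
Step 2: E -> fC => cfC
Step 3: C -> gS => cfgS
Step 4: S -> cE => cfgcE
Step 5: E -> fC => cfgcfC
Step 6: C -> g => cfgcfg
Total derivation steps: 6

6


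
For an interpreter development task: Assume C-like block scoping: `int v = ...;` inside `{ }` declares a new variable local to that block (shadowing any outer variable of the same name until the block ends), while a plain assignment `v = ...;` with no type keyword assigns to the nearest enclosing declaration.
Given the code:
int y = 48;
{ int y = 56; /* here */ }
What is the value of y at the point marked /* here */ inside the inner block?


Analyzing scoping rules:
Outer scope: declares y = 48
Inner block: 'int y = 56;' declares a NEW y that shadows the outer one
Inside the block the inner declaration is in scope -> 56
Result: 56

56


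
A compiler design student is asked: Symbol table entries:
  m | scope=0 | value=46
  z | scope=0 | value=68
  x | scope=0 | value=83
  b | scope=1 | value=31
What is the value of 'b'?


Searching symbol table for 'b':
  m | scope=0 | value=46
  z | scope=0 | value=68
  x | scope=0 | value=83
  b | scope=1 | value=31 <- MATCH
Found 'b' at scope 1 with value 31

31


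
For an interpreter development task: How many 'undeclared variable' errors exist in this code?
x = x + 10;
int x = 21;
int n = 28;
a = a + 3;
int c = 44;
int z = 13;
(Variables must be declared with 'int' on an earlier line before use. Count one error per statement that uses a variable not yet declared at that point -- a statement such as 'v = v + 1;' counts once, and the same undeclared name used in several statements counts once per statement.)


Scanning code line by line:
  Line 1: use 'x' -> ERROR (undeclared)
  Line 2: declare 'x' -> declared = ['x']
  Line 3: declare 'n' -> declared = ['n', 'x']
  Line 4: use 'a' -> ERROR (undeclared)
  Line 5: declare 'c' -> declared = ['c', 'n', 'x']
  Line 6: declare 'z' -> declared = ['c', 'n', 'x', 'z']
Total undeclared variable errors: 2

2


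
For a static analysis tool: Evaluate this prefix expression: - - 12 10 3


Parsing prefix expression: - - 12 10 3
Step 1: Innermost operation '- 12 10'
  12 - 10 = 2
Step 2: Outer operation '- [2] 3'
  2 - 3 = -1

-1


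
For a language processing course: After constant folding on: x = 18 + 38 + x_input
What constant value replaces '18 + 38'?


Identifying constant sub-expression:
  Original: x = 18 + 38 + x_input
  18 and 38 are both compile-time constants
  Evaluating: 18 + 38 = 56
  After folding: x = 56 + x_input

56


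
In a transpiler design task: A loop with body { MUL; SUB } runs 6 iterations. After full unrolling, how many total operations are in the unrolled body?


Loop body operations: MUL, SUB (2 ops per iteration)
Unrolling 6 iterations:
  Iteration 1: MUL, SUB (2 ops)
  Iteration 2: MUL, SUB (2 ops)
  Iteration 3: MUL, SUB (2 ops)
  Iteration 4: MUL, SUB (2 ops)
  Iteration 5: MUL, SUB (2 ops)
  Iteration 6: MUL, SUB (2 ops)
Total: 6 iterations * 2 ops/iter = 12 operations

12


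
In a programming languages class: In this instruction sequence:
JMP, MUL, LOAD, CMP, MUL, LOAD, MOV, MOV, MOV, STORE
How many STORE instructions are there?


Scanning instruction sequence for STORE:
  Position 1: JMP
  Position 2: MUL
  Position 3: LOAD
  Position 4: CMP
  Position 5: MUL
  Position 6: LOAD
  Position 7: MOV
  Position 8: MOV
  Position 9: MOV
  Position 10: STORE <- MATCH
Matches at positions: [10]
Total STORE count: 1

1


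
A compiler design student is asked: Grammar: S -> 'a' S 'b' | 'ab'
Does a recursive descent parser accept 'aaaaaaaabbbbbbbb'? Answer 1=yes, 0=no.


Grammar accepts strings of the form a^n b^n (n >= 1)
Word: 'aaaaaaaabbbbbbbb'
Counting: 8 a's and 8 b's
Check: 8 == 8? Yes
Derivation (S -> aSb applied 7 time(s), then S -> ab): S => aSb => aaSbb => aaaSbbb => aaaaSbbbb => aaaaaSbbbbb => aaaaaaSbbbbbb => aaaaaaaSbbbbbbb => aaaaaaaabbbbbbbb
Accepted

1


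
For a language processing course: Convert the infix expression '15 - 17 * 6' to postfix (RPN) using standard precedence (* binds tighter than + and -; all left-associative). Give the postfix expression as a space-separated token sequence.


Applying the shunting-yard algorithm:
  Operand 15 -> output
  Push '-' onto operator stack -> op-stack: [-]
  Operand 17 -> output
  Push '*' onto operator stack -> op-stack: [-, *]
  Operand 6 -> output
  End of input: pop '*' to output
  End of input: pop '-' to output
Postfix result: 15 17 6 * -

15 17 6 * -


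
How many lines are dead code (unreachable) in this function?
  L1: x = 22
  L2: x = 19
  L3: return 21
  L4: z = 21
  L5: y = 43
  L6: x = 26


Analyzing control flow:
  L1: reachable (before return)
  L2: reachable (before return)
  L3: reachable (return statement)
  L4: DEAD (after return at L3)
  L5: DEAD (after return at L3)
  L6: DEAD (after return at L3)
Return at L3, total lines = 6
Dead lines: L4 through L6
Count: 3

3


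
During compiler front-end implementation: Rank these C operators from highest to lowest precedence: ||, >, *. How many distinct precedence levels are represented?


Looking up precedence for each operator:
  || -> precedence 1
  > -> precedence 4
  * -> precedence 6
Sorted highest to lowest: *, >, ||
Distinct precedence values: [6, 4, 1]
Number of distinct levels: 3

3


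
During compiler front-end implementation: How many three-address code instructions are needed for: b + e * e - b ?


Expression: b + e * e - b
Generating three-address code (respecting * over +/- precedence):
  Instruction 1: t1 = e * e
  Instruction 2: t2 = b + t1
  Instruction 3: t3 = t2 - b
Total instructions: 3

3


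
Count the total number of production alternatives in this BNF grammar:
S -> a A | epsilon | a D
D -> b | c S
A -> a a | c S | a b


Counting alternatives per rule:
  S: 3 alternative(s)
  D: 2 alternative(s)
  A: 3 alternative(s)
Sum: 3 + 2 + 3 = 8

8


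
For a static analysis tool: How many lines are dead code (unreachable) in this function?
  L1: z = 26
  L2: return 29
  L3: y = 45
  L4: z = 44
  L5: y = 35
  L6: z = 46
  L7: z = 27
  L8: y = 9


Analyzing control flow:
  L1: reachable (before return)
  L2: reachable (return statement)
  L3: DEAD (after return at L2)
  L4: DEAD (after return at L2)
  L5: DEAD (after return at L2)
  L6: DEAD (after return at L2)
  L7: DEAD (after return at L2)
  L8: DEAD (after return at L2)
Return at L2, total lines = 8
Dead lines: L3 through L8
Count: 6

6


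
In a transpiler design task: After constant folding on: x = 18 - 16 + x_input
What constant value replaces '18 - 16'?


Identifying constant sub-expression:
  Original: x = 18 - 16 + x_input
  18 and 16 are both compile-time constants
  Evaluating: 18 - 16 = 2
  After folding: x = 2 + x_input

2


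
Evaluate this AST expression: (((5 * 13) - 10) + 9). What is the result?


Expression: (((5 * 13) - 10) + 9)
Evaluating step by step:
  5 * 13 = 65
  65 - 10 = 55
  55 + 9 = 64
Result: 64

64


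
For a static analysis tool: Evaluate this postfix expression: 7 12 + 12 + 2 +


Processing tokens left to right:
Push 7, Push 12
Pop 7 and 12, compute 7 + 12 = 19, push 19
Push 12
Pop 19 and 12, compute 19 + 12 = 31, push 31
Push 2
Pop 31 and 2, compute 31 + 2 = 33, push 33
Stack result: 33

33


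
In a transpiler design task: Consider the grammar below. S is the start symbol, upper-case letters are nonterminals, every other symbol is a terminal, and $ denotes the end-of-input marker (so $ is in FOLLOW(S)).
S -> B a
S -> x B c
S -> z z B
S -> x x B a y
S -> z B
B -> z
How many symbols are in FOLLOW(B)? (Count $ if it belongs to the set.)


S is the start symbol and does not occur in any rule body, so FOLLOW(S) = {$}.
Examining every occurrence of B in a rule body:
  S -> B a : B is followed by terminal 'a' -> add 'a'
  S -> x B c : B is followed by terminal 'c' -> add 'c'
  S -> z z B : B is at the right end -> add FOLLOW(S) = {$}
  S -> x x B a y : B is followed by terminal 'a' -> add 'a' (already in the set)
  S -> z B : B is at the right end -> add FOLLOW(S) = {$} (already in the set)
  B -> z : B does not occur in the body -> contributes nothing
FOLLOW(B) = {a, c, $}
Count: 3

3


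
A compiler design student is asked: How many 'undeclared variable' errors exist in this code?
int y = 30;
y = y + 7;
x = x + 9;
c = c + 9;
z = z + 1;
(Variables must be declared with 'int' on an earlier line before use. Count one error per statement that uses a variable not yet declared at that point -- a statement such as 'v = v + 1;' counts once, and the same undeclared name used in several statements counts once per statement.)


Scanning code line by line:
  Line 1: declare 'y' -> declared = ['y']
  Line 2: use 'y' -> OK (declared)
  Line 3: use 'x' -> ERROR (undeclared)
  Line 4: use 'c' -> ERROR (undeclared)
  Line 5: use 'z' -> ERROR (undeclared)
Total undeclared variable errors: 3

3


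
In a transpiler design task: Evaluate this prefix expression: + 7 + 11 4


Parsing prefix expression: + 7 + 11 4
Step 1: Innermost operation '+ 11 4'
  11 + 4 = 15
Step 2: Outer operation '+ 7 [15]'
  7 + 15 = 22

22


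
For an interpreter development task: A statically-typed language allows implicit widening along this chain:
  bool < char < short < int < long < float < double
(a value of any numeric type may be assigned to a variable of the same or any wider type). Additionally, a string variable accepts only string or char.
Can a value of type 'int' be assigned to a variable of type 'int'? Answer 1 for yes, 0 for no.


Target variable type: int
Source value type: int
Numeric ranks: int=3, int=3
Widening allowed iff rank(source) <= rank(target): 3 <= 3? Yes
Result: 1

1


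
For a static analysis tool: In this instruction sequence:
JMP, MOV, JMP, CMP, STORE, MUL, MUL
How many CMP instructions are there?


Scanning instruction sequence for CMP:
  Position 1: JMP
  Position 2: MOV
  Position 3: JMP
  Position 4: CMP <- MATCH
  Position 5: STORE
  Position 6: MUL
  Position 7: MUL
Matches at positions: [4]
Total CMP count: 1

1


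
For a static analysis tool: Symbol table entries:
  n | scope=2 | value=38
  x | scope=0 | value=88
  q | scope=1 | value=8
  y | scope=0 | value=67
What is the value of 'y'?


Searching symbol table for 'y':
  n | scope=2 | value=38
  x | scope=0 | value=88
  q | scope=1 | value=8
  y | scope=0 | value=67 <- MATCH
Found 'y' at scope 0 with value 67

67


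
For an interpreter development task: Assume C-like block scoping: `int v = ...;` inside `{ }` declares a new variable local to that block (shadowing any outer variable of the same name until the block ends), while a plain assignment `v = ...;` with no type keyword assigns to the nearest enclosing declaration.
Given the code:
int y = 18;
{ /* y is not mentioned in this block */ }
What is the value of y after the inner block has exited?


Analyzing scoping rules:
Outer scope: declares y = 18
Inner block: y is neither redeclared nor assigned -> unchanged
After the block -> 18
Result: 18

18


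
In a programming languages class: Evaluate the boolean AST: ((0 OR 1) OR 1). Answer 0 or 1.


Step 1: Evaluate inner node
  0 OR 1 = 1
Step 2: Evaluate root node
  1 OR 1 = 1

1


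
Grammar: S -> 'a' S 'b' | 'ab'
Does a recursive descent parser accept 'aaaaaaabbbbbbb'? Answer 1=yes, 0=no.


Grammar accepts strings of the form a^n b^n (n >= 1)
Word: 'aaaaaaabbbbbbb'
Counting: 7 a's and 7 b's
Check: 7 == 7? Yes
Derivation (S -> aSb applied 6 time(s), then S -> ab): S => aSb => aaSbb => aaaSbbb => aaaaSbbbb => aaaaaSbbbbb => aaaaaaSbbbbbb => aaaaaaabbbbbbb
Accepted

1


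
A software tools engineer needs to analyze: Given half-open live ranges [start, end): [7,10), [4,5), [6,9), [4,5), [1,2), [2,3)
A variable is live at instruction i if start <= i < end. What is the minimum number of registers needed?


Live ranges:
  Var0: [7, 10)
  Var1: [4, 5)
  Var2: [6, 9)
  Var3: [4, 5)
  Var4: [1, 2)
  Var5: [2, 3)
Sweep-line events (position, delta, active):
  pos=1 start -> active=1
  pos=2 end -> active=0
  pos=2 start -> active=1
  pos=3 end -> active=0
  pos=4 start -> active=1
  pos=4 start -> active=2
  pos=5 end -> active=1
  pos=5 end -> active=0
  pos=6 start -> active=1
  pos=7 start -> active=2
  pos=9 end -> active=1
  pos=10 end -> active=0
Maximum simultaneous active: 2
Minimum registers needed: 2

2


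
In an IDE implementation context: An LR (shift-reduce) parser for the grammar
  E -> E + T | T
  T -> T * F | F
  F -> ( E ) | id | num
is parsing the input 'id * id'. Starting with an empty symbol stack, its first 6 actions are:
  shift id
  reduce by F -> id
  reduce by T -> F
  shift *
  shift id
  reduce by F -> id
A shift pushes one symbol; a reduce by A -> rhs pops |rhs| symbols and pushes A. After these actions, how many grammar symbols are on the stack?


Tracking the symbol stack through each action:
  Action 1: shift 'id' : push -> stack = [id] (size 1)
  Action 2: reduce by F -> id : pop 1, push F -> stack = [F] (size 1)
  Action 3: reduce by T -> F : pop 1, push T -> stack = [T] (size 1)
  Action 4: shift '*' : push -> stack = [T, *] (size 2)
  Action 5: shift 'id' : push -> stack = [T, *, id] (size 3)
  Action 6: reduce by F -> id : pop 1, push F -> stack = [T, *, F] (size 3)
Final stack size: 3

3


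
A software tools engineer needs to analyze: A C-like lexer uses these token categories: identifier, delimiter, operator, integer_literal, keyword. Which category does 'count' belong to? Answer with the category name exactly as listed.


Token: 'count'
Checking categories:
  identifier: YES
  integer_literal: no
  operator: no
  keyword: no
  delimiter: no
Category: identifier

identifier


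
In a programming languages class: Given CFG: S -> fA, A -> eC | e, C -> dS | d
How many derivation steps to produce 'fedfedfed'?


Grammar: S -> fA, A -> eC | e, C -> dS | d
Deriving 'fedfedfed':
Step 1: S -> fA => fA
Step 2: A -> eC => feC
Step 3: C -> dS => fedS
Step 4: S -> fA => fedfA
Step 5: A -> eC => fedfeC
Step 6: C -> dS => fedfedS
Step 7: S -> fA => fedfedfA
Step 8: A -> eC => fedfedfeC
Step 9: C -> d => fedfedfed
Total derivation steps: 9

9


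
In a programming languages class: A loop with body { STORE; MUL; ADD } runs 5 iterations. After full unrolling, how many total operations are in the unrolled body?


Loop body operations: STORE, MUL, ADD (3 ops per iteration)
Unrolling 5 iterations:
  Iteration 1: STORE, MUL, ADD (3 ops)
  Iteration 2: STORE, MUL, ADD (3 ops)
  Iteration 3: STORE, MUL, ADD (3 ops)
  Iteration 4: STORE, MUL, ADD (3 ops)
  Iteration 5: STORE, MUL, ADD (3 ops)
Total: 5 iterations * 3 ops/iter = 15 operations

15


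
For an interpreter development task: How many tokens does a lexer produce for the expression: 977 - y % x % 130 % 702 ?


Scanning '977 - y % x % 130 % 702'
Token 1: '977' -> integer_literal
Token 2: '-' -> operator
Token 3: 'y' -> identifier
Token 4: '%' -> operator
Token 5: 'x' -> identifier
Token 6: '%' -> operator
Token 7: '130' -> integer_literal
Token 8: '%' -> operator
Token 9: '702' -> integer_literal
Total tokens: 9

9


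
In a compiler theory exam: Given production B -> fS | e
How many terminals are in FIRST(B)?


Production: B -> fS | e
Examining each alternative for leading terminals:
  B -> fS : first terminal = 'f'
  B -> e : first terminal = 'e'
FIRST(B) = {e, f}
Count: 2

2


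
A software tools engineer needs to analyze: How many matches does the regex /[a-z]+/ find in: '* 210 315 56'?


Pattern: /[a-z]+/ (identifiers)
Input: '* 210 315 56'
Scanning for matches:
Total matches: 0

0


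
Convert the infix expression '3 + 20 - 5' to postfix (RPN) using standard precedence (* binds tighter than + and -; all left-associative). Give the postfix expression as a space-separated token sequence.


Applying the shunting-yard algorithm:
  Operand 3 -> output
  Push '+' onto operator stack -> op-stack: [+]
  Operand 20 -> output
  See '-' (prec 1); top '+' (prec 1) >= it -> pop '+' to output
  Push '-' onto operator stack -> op-stack: [-]
  Operand 5 -> output
  End of input: pop '-' to output
Postfix result: 3 20 + 5 -

3 20 + 5 -


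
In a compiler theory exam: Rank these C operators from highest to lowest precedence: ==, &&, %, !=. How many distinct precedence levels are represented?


Looking up precedence for each operator:
  == -> precedence 3
  && -> precedence 2
  % -> precedence 6
  != -> precedence 3
Sorted highest to lowest: %, ==, !=, &&
Distinct precedence values: [6, 3, 2]
Number of distinct levels: 3

3


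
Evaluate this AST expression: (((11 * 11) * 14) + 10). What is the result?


Expression: (((11 * 11) * 14) + 10)
Evaluating step by step:
  11 * 11 = 121
  121 * 14 = 1694
  1694 + 10 = 1704
Result: 1704

1704


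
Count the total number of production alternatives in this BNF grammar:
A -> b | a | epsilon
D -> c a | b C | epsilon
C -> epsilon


Counting alternatives per rule:
  A: 3 alternative(s)
  D: 3 alternative(s)
  C: 1 alternative(s)
Sum: 3 + 3 + 1 = 7

7


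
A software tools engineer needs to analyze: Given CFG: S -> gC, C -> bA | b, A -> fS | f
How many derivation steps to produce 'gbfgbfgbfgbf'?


Grammar: S -> gC, C -> bA | b, A -> fS | f
Deriving 'gbfgbfgbfgbf':
Step 1: S -> gC => gC
Step 2: C -> bA => gbA
Step 3: A -> fS => gbfS
Step 4: S -> gC => gbfgC
Step 5: C -> bA => gbfgbA
Step 6: A -> fS => gbfgbfS
Step 7: S -> gC => gbfgbfgC
Step 8: C -> bA => gbfgbfgbA
Step 9: A -> fS => gbfgbfgbfS
Step 10: S -> gC => gbfgbfgbfgC
Step 11: C -> bA => gbfgbfgbfgbA
Step 12: A -> f => gbfgbfgbfgbf
Total derivation steps: 12

12


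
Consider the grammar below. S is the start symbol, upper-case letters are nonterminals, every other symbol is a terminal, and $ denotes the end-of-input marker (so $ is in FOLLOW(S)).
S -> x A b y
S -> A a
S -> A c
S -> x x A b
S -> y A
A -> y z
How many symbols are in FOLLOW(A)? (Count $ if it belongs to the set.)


S is the start symbol and does not occur in any rule body, so FOLLOW(S) = {$}.
Examining every occurrence of A in a rule body:
  S -> x A b y : A is followed by terminal 'b' -> add 'b'
  S -> A a : A is followed by terminal 'a' -> add 'a'
  S -> A c : A is followed by terminal 'c' -> add 'c'
  S -> x x A b : A is followed by terminal 'b' -> add 'b' (already in the set)
  S -> y A : A is at the right end -> add FOLLOW(S) = {$}
  A -> y z : A does not occur in the body -> contributes nothing
FOLLOW(A) = {a, b, c, $}
Count: 4

4
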